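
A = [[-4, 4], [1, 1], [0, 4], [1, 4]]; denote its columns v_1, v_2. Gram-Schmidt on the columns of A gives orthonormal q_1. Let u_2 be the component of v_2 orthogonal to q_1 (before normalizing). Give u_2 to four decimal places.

u_2 = (1.5556, 1.6111, 4.0000, 4.6111)

q_1 = v_1/‖v_1‖ = (-4, 1, 0, 1)/4.2426 = (-0.9428, 0.2357, 0.0000, 0.2357).
r_{12} = q_1·v_2 = -2.5927.
u_2 = v_2 + 2.5927·q_1 = (1.5556, 1.6111, 4.0000, 4.6111).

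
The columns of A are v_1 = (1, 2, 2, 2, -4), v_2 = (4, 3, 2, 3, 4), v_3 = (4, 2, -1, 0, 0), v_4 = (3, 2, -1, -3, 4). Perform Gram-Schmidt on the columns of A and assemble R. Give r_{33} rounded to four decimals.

v_1 = (1, 2, 2, 2, -4); ‖v_1‖ = 5.3852, so e_1 = (0.1857, 0.3714, 0.3714, 0.3714, -0.7428).
e_1·v_2 = 0.1857·4 + 0.3714·3 + 0.3714·2 + 0.3714·3 + (-0.7428)·4 = 0.7428.
u_2 = v_2 − 0.7428·e_1 = (3.8621, 2.7241, 1.7241, 2.7241, 4.5517).
‖u_2‖ = 7.3108, so e_2 = (0.5283, 0.3726, 0.2358, 0.3726, 0.6226).
e_1·v_3 = 0.1857·4 + 0.3714·2 + 0.3714·(-1) + 0.3714·0 + (-0.7428)·0 = 1.1142; e_2·v_3 = 0.5283·4 + 0.3726·2 + 0.2358·(-1) + 0.3726·0 + 0.6226·0 = 2.6225.
u_3 = v_3 − 1.1142·e_1 − 2.6225·e_2 = (2.4077, 0.6090, -2.0323, -1.3910, -0.8052).
r_{33} = ‖u_3‖ = 3.5891.

r_{33} = 3.5891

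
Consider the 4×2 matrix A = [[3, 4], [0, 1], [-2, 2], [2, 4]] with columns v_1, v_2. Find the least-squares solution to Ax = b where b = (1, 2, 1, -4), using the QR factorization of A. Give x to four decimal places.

x = (-0.3512, -0.0643)

v_1 = (3, 0, -2, 2); ‖v_1‖ = 4.1231, so q_1 = (0.7276, 0.0000, -0.4851, 0.4851).
q_1·v_2 = 0.7276·4 + 0.0000·1 + (-0.4851)·2 + 0.4851·4 = 3.8806.
u_2 = v_2 − 3.8806·q_1 = (1.1765, 1.0000, 3.8824, 2.1176).
‖u_2‖ = 4.6841, so q_2 = (0.2512, 0.2135, 0.8288, 0.4521).
Qᵀb = (-1.6977, -0.3014).
Back-substitute: x_2 = -0.3014/4.6841 = -0.0643.
x_1 = (-1.6977 − 3.8806·(-0.0643))/4.1231 = -0.3512.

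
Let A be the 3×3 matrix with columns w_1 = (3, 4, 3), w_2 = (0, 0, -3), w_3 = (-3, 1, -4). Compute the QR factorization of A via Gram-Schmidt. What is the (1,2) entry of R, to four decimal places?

q_1 = w_1/‖w_1‖ = (3, 4, 3)/5.8310 = (0.5145, 0.6860, 0.5145).
r_{12} = q_1·w_2 = -1.5435.

r_{12} = -1.5435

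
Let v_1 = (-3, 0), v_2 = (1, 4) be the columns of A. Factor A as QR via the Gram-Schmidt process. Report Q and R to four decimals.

e_1 = v_1/‖v_1‖ = (-3, 0)/3.0000 = (-1.0000, 0.0000).
r_{12} = e_1·v_2 = -1.0000.
u_2 = v_2 + 1.0000·e_1 = (0.0000, 4.0000).
‖u_2‖ = 4.0000, so e_2 = (0.0000, 1.0000).

Q = [[-1.0000, 0.0000], [0.0000, 1.0000]], R = [[3.0000, -1.0000], [0.0000, 4.0000]]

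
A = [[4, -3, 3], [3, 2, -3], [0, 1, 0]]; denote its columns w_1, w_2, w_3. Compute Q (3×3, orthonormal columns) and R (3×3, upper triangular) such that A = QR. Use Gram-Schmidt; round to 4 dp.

Q = [[0.8000, -0.5756, 0.1693], [0.6000, 0.7675, -0.2257], [0.0000, 0.2822, 0.9594]], R = [[5.0000, -1.2000, 0.6000], [0.0000, 3.5440, -4.0293], [0.0000, 0.0000, 1.1851]]

q_1 = w_1/‖w_1‖ = (4, 3, 0)/5.0000 = (0.8000, 0.6000, 0.0000).
r_{12} = q_1·w_2 = -1.2000.
u_2 = w_2 + 1.2000·q_1 = (-2.0400, 2.7200, 1.0000).
‖u_2‖ = 3.5440, so q_2 = (-0.5756, 0.7675, 0.2822).
r_{13} = q_1·w_3 = 0.6000; r_{23} = q_2·w_3 = -4.0293.
u_3 = w_3 − 0.6000·q_1 + 4.0293·q_2 = (0.2006, -0.2675, 1.1369).
‖u_3‖ = 1.1851, so q_3 = (0.1693, -0.2257, 0.9594).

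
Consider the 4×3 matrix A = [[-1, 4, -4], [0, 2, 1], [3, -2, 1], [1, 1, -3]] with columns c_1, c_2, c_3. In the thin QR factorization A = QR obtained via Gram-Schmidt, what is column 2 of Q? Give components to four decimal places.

e_1 = c_1/‖c_1‖ = (-1, 0, 3, 1)/3.3166 = (-0.3015, 0.0000, 0.9045, 0.3015).
r_{12} = e_1·c_2 = -2.7136.
u_2 = c_2 + 2.7136·e_1 = (3.1818, 2.0000, 0.4545, 1.8182).
‖u_2‖ = 4.1996, so e_2 = (0.7577, 0.4762, 0.1082, 0.4329).

e_2 = (0.7577, 0.4762, 0.1082, 0.4329)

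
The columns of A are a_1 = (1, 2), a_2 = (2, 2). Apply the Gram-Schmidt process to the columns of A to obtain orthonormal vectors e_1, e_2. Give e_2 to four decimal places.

e_1 = a_1/‖a_1‖ = (1, 2)/2.2361 = (0.4472, 0.8944).
r_{12} = e_1·a_2 = 2.6833.
u_2 = a_2 − 2.6833·e_1 = (0.8000, -0.4000).
‖u_2‖ = 0.8944, so e_2 = (0.8944, -0.4472).

e_2 = (0.8944, -0.4472)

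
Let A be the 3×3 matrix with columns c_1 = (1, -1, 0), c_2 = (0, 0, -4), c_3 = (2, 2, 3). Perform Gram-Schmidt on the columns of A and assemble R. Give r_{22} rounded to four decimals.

e_1 = c_1/‖c_1‖ = (1, -1, 0)/1.4142 = (0.7071, -0.7071, 0.0000).
r_{12} = e_1·c_2 = 0.0000.
u_2 = c_2 + 0.0000·e_1 = (0.0000, 0.0000, -4.0000).
r_{22} = ‖u_2‖ = 4.0000.

r_{22} = 4.0000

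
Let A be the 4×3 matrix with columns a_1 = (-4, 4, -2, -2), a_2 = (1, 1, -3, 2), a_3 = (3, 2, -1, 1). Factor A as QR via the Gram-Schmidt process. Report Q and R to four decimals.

a_1 = (-4, 4, -2, -2); ‖a_1‖ = 6.3246, so e_1 = (-0.6325, 0.6325, -0.3162, -0.3162).
e_1·a_2 = (-0.6325)·1 + 0.6325·1 + (-0.3162)·(-3) + (-0.3162)·2 = 0.3162.
u_2 = a_2 − 0.3162·e_1 = (1.2000, 0.8000, -2.9000, 2.1000).
‖u_2‖ = 3.8601, so e_2 = (0.3109, 0.2073, -0.7513, 0.5440).
e_1·a_3 = (-0.6325)·3 + 0.6325·2 + (-0.3162)·(-1) + (-0.3162)·1 = -0.6325; e_2·a_3 = 0.3109·3 + 0.2073·2 + (-0.7513)·(-1) + 0.5440·1 = 2.6425.
u_3 = a_3 + 0.6325·e_1 − 2.6425·e_2 = (1.7785, 1.8523, 0.7852, -0.6376).
‖u_3‖ = 2.7600, so e_3 = (0.6444, 0.6711, 0.2845, -0.2310).

Q = [[-0.6325, 0.3109, 0.6444], [0.6325, 0.2073, 0.6711], [-0.3162, -0.7513, 0.2845], [-0.3162, 0.5440, -0.2310]], R = [[6.3246, 0.3162, -0.6325], [0.0000, 3.8601, 2.6425], [0.0000, 0.0000, 2.7600]]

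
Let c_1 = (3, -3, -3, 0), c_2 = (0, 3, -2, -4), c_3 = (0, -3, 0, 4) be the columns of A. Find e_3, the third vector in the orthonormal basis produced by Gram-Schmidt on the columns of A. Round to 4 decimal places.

e_3 = (-0.5221, 0.1684, -0.6905, 0.4715)

c_1 = (3, -3, -3, 0); ‖c_1‖ = 5.1962, so e_1 = (0.5774, -0.5774, -0.5774, 0.0000).
e_1·c_2 = 0.5774·0 + (-0.5774)·3 + (-0.5774)·(-2) + 0.0000·(-4) = -0.5774.
u_2 = c_2 + 0.5774·e_1 = (0.3333, 2.6667, -2.3333, -4.0000).
‖u_2‖ = 5.3541, so e_2 = (0.0623, 0.4981, -0.4358, -0.7471).
e_1·c_3 = 0.5774·0 + (-0.5774)·(-3) + (-0.5774)·0 + 0.0000·4 = 1.7321; e_2·c_3 = 0.0623·0 + 0.4981·(-3) + (-0.4358)·0 + (-0.7471)·4 = -4.4825.
u_3 = c_3 − 1.7321·e_1 + 4.4825·e_2 = (-0.7209, 0.2326, -0.9535, 0.6512).
‖u_3‖ = 1.3809, so e_3 = (-0.5221, 0.1684, -0.6905, 0.4715).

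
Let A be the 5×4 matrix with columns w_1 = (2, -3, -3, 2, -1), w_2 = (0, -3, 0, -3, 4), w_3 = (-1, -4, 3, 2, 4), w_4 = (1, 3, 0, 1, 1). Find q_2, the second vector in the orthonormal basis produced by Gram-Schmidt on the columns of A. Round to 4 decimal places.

q_2 = (0.0127, -0.5338, -0.0191, -0.5021, 0.6800)

q_1 = w_1/‖w_1‖ = (2, -3, -3, 2, -1)/5.1962 = (0.3849, -0.5774, -0.5774, 0.3849, -0.1925).
r_{12} = q_1·w_2 = -0.1925.
u_2 = w_2 + 0.1925·q_1 = (0.0741, -3.1111, -0.1111, -2.9259, 3.9630).
‖u_2‖ = 5.8278, so q_2 = (0.0127, -0.5338, -0.0191, -0.5021, 0.6800).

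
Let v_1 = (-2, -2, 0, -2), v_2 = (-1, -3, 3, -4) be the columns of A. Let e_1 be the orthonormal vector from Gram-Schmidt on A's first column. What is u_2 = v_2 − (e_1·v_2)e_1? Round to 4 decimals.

e_1 = v_1/‖v_1‖ = (-2, -2, 0, -2)/3.4641 = (-0.5774, -0.5774, 0.0000, -0.5774).
r_{12} = e_1·v_2 = 4.6188.
u_2 = v_2 − 4.6188·e_1 = (1.6667, -0.3333, 3.0000, -1.3333).

u_2 = (1.6667, -0.3333, 3.0000, -1.3333)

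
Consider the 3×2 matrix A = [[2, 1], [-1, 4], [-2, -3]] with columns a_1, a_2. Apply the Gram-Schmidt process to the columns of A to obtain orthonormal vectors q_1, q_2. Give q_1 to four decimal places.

q_1 = (0.6667, -0.3333, -0.6667)

q_1 = a_1/‖a_1‖ = (2, -1, -2)/3.0000 = (0.6667, -0.3333, -0.6667).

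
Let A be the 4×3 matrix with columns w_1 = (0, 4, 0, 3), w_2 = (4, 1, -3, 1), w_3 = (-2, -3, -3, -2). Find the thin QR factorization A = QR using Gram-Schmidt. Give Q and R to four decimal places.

w_1 = (0, 4, 0, 3); ‖w_1‖ = 5.0000, so q_1 = (0.0000, 0.8000, 0.0000, 0.6000).
q_1·w_2 = 0.0000·4 + 0.8000·1 + 0.0000·(-3) + 0.6000·1 = 1.4000.
u_2 = w_2 − 1.4000·q_1 = (4.0000, -0.1200, -3.0000, 0.1600).
‖u_2‖ = 5.0040, so q_2 = (0.7994, -0.0240, -0.5995, 0.0320).
q_1·w_3 = 0.0000·(-2) + 0.8000·(-3) + 0.0000·(-3) + 0.6000·(-2) = -3.6000; q_2·w_3 = 0.7994·(-2) + (-0.0240)·(-3) + (-0.5995)·(-3) + 0.0320·(-2) = 0.2078.
u_3 = w_3 + 3.6000·q_1 − 0.2078·q_2 = (-2.1661, -0.1150, -2.8754, 0.1534).
‖u_3‖ = 3.6051, so q_3 = (-0.6009, -0.0319, -0.7976, 0.0425).

Q = [[0.0000, 0.7994, -0.6009], [0.8000, -0.0240, -0.0319], [0.0000, -0.5995, -0.7976], [0.6000, 0.0320, 0.0425]], R = [[5.0000, 1.4000, -3.6000], [0.0000, 5.0040, 0.2078], [0.0000, 0.0000, 3.6051]]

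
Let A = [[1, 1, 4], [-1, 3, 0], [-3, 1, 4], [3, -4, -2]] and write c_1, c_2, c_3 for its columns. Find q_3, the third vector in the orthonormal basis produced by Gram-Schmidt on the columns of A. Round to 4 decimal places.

c_1 = (1, -1, -3, 3); ‖c_1‖ = 4.4721, so q_1 = (0.2236, -0.2236, -0.6708, 0.6708).
q_1·c_2 = 0.2236·1 + (-0.2236)·3 + (-0.6708)·1 + 0.6708·(-4) = -3.8013.
u_2 = c_2 + 3.8013·q_1 = (1.8500, 2.1500, -1.5500, -1.4500).
‖u_2‖ = 3.5426, so q_2 = (0.5222, 0.6069, -0.4375, -0.4093).
q_1·c_3 = 0.2236·4 + (-0.2236)·0 + (-0.6708)·4 + 0.6708·(-2) = -3.1305; q_2·c_3 = 0.5222·4 + 0.6069·0 + (-0.4375)·4 + (-0.4093)·(-2) = 1.1573.
u_3 = c_3 + 3.1305·q_1 − 1.1573·q_2 = (4.0956, -1.4024, 2.4064, 0.5737).
‖u_3‖ = 4.9860, so q_3 = (0.8214, -0.2813, 0.4826, 0.1151).

q_3 = (0.8214, -0.2813, 0.4826, 0.1151)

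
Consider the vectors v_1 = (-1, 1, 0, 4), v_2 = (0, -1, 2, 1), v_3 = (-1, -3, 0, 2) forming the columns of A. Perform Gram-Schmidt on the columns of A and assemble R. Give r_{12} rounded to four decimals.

v_1 = (-1, 1, 0, 4); ‖v_1‖ = 4.2426, so q_1 = (-0.2357, 0.2357, 0.0000, 0.9428).
r_{12} = q_1·v_2 = 0.7071.

r_{12} = 0.7071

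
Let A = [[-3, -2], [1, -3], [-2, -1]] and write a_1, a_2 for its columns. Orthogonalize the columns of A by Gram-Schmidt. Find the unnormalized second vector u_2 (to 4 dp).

u_2 = (-0.9286, -3.3571, -0.2857)

a_1 = (-3, 1, -2); ‖a_1‖ = 3.7417, so e_1 = (-0.8018, 0.2673, -0.5345).
e_1·a_2 = (-0.8018)·(-2) + 0.2673·(-3) + (-0.5345)·(-1) = 1.3363.
u_2 = a_2 − 1.3363·e_1 = (-0.9286, -3.3571, -0.2857).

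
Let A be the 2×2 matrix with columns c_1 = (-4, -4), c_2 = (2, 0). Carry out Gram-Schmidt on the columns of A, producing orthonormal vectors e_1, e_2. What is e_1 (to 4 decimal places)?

e_1 = (-0.7071, -0.7071)

c_1 = (-4, -4); ‖c_1‖ = 5.6569, so e_1 = (-0.7071, -0.7071).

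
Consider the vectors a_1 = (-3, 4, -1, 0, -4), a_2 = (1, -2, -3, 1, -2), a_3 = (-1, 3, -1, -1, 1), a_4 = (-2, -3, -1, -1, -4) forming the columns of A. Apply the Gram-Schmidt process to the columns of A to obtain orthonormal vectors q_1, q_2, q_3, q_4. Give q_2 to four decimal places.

q_1 = a_1/‖a_1‖ = (-3, 4, -1, 0, -4)/6.4807 = (-0.4629, 0.6172, -0.1543, 0.0000, -0.6172).
r_{12} = q_1·a_2 = 0.0000.
u_2 = a_2 + 0.0000·q_1 = (1.0000, -2.0000, -3.0000, 1.0000, -2.0000).
‖u_2‖ = 4.3589, so q_2 = (0.2294, -0.4588, -0.6882, 0.2294, -0.4588).

q_2 = (0.2294, -0.4588, -0.6882, 0.2294, -0.4588)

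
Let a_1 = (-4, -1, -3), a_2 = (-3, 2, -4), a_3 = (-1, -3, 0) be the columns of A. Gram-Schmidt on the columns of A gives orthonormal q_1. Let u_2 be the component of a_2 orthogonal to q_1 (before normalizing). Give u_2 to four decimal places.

u_2 = (0.3846, 2.8462, -1.4615)

q_1 = a_1/‖a_1‖ = (-4, -1, -3)/5.0990 = (-0.7845, -0.1961, -0.5883).
r_{12} = q_1·a_2 = 4.3146.
u_2 = a_2 − 4.3146·q_1 = (0.3846, 2.8462, -1.4615).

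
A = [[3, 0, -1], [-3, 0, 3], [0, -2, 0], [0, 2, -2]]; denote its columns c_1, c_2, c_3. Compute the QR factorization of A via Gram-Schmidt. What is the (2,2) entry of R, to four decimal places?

c_1 = (3, -3, 0, 0); ‖c_1‖ = 4.2426, so e_1 = (0.7071, -0.7071, 0.0000, 0.0000).
e_1·c_2 = 0.7071·0 + (-0.7071)·0 + 0.0000·(-2) + 0.0000·2 = 0.0000.
u_2 = c_2 + 0.0000·e_1 = (0.0000, 0.0000, -2.0000, 2.0000).
r_{22} = ‖u_2‖ = 2.8284.

r_{22} = 2.8284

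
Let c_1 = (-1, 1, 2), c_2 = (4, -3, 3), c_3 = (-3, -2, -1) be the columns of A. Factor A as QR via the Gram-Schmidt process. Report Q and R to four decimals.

c_1 = (-1, 1, 2); ‖c_1‖ = 2.4495, so q_1 = (-0.4082, 0.4082, 0.8165).
q_1·c_2 = (-0.4082)·4 + 0.4082·(-3) + 0.8165·3 = -0.4082.
u_2 = c_2 + 0.4082·q_1 = (3.8333, -2.8333, 3.3333).
‖u_2‖ = 5.8166, so q_2 = (0.6590, -0.4871, 0.5731).
q_1·c_3 = (-0.4082)·(-3) + 0.4082·(-2) + 0.8165·(-1) = -0.4082; q_2·c_3 = 0.6590·(-3) + (-0.4871)·(-2) + 0.5731·(-1) = -1.5759.
u_3 = c_3 + 0.4082·q_1 + 1.5759·q_2 = (-2.1281, -2.6010, 0.2365).
‖u_3‖ = 3.3689, so q_3 = (-0.6317, -0.7720, 0.0702).

Q = [[-0.4082, 0.6590, -0.6317], [0.4082, -0.4871, -0.7720], [0.8165, 0.5731, 0.0702]], R = [[2.4495, -0.4082, -0.4082], [0.0000, 5.8166, -1.5759], [0.0000, 0.0000, 3.3689]]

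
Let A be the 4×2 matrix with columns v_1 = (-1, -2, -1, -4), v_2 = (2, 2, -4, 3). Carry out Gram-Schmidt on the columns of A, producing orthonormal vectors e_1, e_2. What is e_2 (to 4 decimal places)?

e_1 = v_1/‖v_1‖ = (-1, -2, -1, -4)/4.6904 = (-0.2132, -0.4264, -0.2132, -0.8528).
r_{12} = e_1·v_2 = -2.9848.
u_2 = v_2 + 2.9848·e_1 = (1.3636, 0.7273, -4.6364, 0.4545).
‖u_2‖ = 4.9082, so e_2 = (0.2778, 0.1482, -0.9446, 0.0926).

e_2 = (0.2778, 0.1482, -0.9446, 0.0926)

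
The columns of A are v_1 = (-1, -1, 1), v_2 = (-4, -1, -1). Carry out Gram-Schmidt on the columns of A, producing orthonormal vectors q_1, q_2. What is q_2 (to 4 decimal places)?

v_1 = (-1, -1, 1); ‖v_1‖ = 1.7321, so q_1 = (-0.5774, -0.5774, 0.5774).
q_1·v_2 = (-0.5774)·(-4) + (-0.5774)·(-1) + 0.5774·(-1) = 2.3094.
u_2 = v_2 − 2.3094·q_1 = (-2.6667, 0.3333, -2.3333).
‖u_2‖ = 3.5590, so q_2 = (-0.7493, 0.0937, -0.6556).

q_2 = (-0.7493, 0.0937, -0.6556)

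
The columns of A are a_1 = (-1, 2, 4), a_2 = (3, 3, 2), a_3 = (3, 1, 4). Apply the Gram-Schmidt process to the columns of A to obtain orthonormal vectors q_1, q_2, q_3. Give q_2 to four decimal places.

q_1 = a_1/‖a_1‖ = (-1, 2, 4)/4.5826 = (-0.2182, 0.4364, 0.8729).
r_{12} = q_1·a_2 = 2.4004.
u_2 = a_2 − 2.4004·q_1 = (3.5238, 1.9524, -0.0952).
‖u_2‖ = 4.0297, so q_2 = (0.8745, 0.4845, -0.0236).

q_2 = (0.8745, 0.4845, -0.0236)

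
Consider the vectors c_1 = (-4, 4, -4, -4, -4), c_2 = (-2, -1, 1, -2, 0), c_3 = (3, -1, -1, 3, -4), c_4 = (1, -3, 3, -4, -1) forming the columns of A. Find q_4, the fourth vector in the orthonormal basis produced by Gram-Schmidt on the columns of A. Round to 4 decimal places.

c_1 = (-4, 4, -4, -4, -4); ‖c_1‖ = 8.9443, so q_1 = (-0.4472, 0.4472, -0.4472, -0.4472, -0.4472).
q_1·c_2 = (-0.4472)·(-2) + 0.4472·(-1) + (-0.4472)·1 + (-0.4472)·(-2) + (-0.4472)·0 = 0.8944.
u_2 = c_2 − 0.8944·q_1 = (-1.6000, -1.4000, 1.4000, -1.6000, 0.4000).
‖u_2‖ = 3.0332, so q_2 = (-0.5275, -0.4616, 0.4616, -0.5275, 0.1319).
q_1·c_3 = (-0.4472)·3 + 0.4472·(-1) + (-0.4472)·(-1) + (-0.4472)·3 + (-0.4472)·(-4) = -0.8944; q_2·c_3 = (-0.5275)·3 + (-0.4616)·(-1) + 0.4616·(-1) + (-0.5275)·3 + 0.1319·(-4) = -3.6925.
u_3 = c_3 + 0.8944·q_1 + 3.6925·q_2 = (0.6522, -2.3043, 0.3043, 0.6522, -3.9130).
‖u_3‖ = 4.6438, so q_3 = (0.1404, -0.4962, 0.0655, 0.1404, -0.8426).
q_1·c_4 = (-0.4472)·1 + 0.4472·(-3) + (-0.4472)·3 + (-0.4472)·(-4) + (-0.4472)·(-1) = -0.8944; q_2·c_4 = (-0.5275)·1 + (-0.4616)·(-3) + 0.4616·3 + (-0.5275)·(-4) + 0.1319·(-1) = 4.2200; q_3·c_4 = 0.1404·1 + (-0.4962)·(-3) + 0.0655·3 + 0.1404·(-4) + (-0.8426)·(-1) = 2.1066.
u_4 = c_4 + 0.8944·q_1 − 4.2200·q_2 − 2.1066·q_3 = (2.5302, 0.3931, 0.5141, -2.4698, -0.1815).
‖u_4‖ = 3.5991, so q_4 = (0.7030, 0.1092, 0.1428, -0.6862, -0.0504).

q_4 = (0.7030, 0.1092, 0.1428, -0.6862, -0.0504)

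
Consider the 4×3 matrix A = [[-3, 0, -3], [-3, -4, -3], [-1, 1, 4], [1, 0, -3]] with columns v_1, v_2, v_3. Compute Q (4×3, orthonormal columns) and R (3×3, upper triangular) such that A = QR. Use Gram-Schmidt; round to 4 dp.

Q = [[-0.6708, 0.4986, -0.5394], [-0.6708, -0.7102, 0.1487], [-0.2236, 0.4684, 0.5947], [0.2236, -0.1662, -0.5774]], R = [[4.4721, 2.4597, 2.4597], [0.0000, 3.3091, 3.0069], [0.0000, 0.0000, 5.2829]]

e_1 = v_1/‖v_1‖ = (-3, -3, -1, 1)/4.4721 = (-0.6708, -0.6708, -0.2236, 0.2236).
r_{12} = e_1·v_2 = 2.4597.
u_2 = v_2 − 2.4597·e_1 = (1.6500, -2.3500, 1.5500, -0.5500).
‖u_2‖ = 3.3091, so e_2 = (0.4986, -0.7102, 0.4684, -0.1662).
r_{13} = e_1·v_3 = 2.4597; r_{23} = e_2·v_3 = 3.0069.
u_3 = v_3 − 2.4597·e_1 − 3.0069·e_2 = (-2.8493, 0.7854, 3.1416, -3.0502).
‖u_3‖ = 5.2829, so e_3 = (-0.5394, 0.1487, 0.5947, -0.5774).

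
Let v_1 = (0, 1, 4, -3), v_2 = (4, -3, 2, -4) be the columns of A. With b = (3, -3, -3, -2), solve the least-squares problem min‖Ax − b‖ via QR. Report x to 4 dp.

x = (-0.9035, 0.8524)

e_1 = v_1/‖v_1‖ = (0, 1, 4, -3)/5.0990 = (0.0000, 0.1961, 0.7845, -0.5883).
r_{12} = e_1·v_2 = 3.3340.
u_2 = v_2 − 3.3340·e_1 = (4.0000, -3.6538, -0.6154, -2.0385).
‖u_2‖ = 5.8210, so e_2 = (0.6872, -0.6277, -0.1057, -0.3502).
Qᵀb = (-1.7650, 4.9621).
Back-substitute: x_2 = 4.9621/5.8210 = 0.8524.
x_1 = (-1.7650 − 3.3340·0.8524)/5.0990 = -0.9035.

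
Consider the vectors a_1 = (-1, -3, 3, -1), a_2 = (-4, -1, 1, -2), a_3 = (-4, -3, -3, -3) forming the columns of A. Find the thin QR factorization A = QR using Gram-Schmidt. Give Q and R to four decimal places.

Q = [[-0.2236, -0.8838, 0.1004], [-0.6708, 0.2080, -0.6656], [0.6708, -0.2080, -0.7058], [-0.2236, -0.3639, -0.2208]], R = [[4.4721, 2.6833, 1.5652], [0.0000, 3.8471, 4.6269], [0.0000, 0.0000, 4.3751]]

e_1 = a_1/‖a_1‖ = (-1, -3, 3, -1)/4.4721 = (-0.2236, -0.6708, 0.6708, -0.2236).
r_{12} = e_1·a_2 = 2.6833.
u_2 = a_2 − 2.6833·e_1 = (-3.4000, 0.8000, -0.8000, -1.4000).
‖u_2‖ = 3.8471, so e_2 = (-0.8838, 0.2080, -0.2080, -0.3639).
r_{13} = e_1·a_3 = 1.5652; r_{23} = e_2·a_3 = 4.6269.
u_3 = a_3 − 1.5652·e_1 − 4.6269·e_2 = (0.4392, -2.9122, -3.0878, -0.9662).
‖u_3‖ = 4.3751, so e_3 = (0.1004, -0.6656, -0.7058, -0.2208).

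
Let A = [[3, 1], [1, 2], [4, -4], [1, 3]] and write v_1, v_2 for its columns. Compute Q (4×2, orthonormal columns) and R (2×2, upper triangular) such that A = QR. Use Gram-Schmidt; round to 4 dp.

Q = [[0.5774, 0.3594], [0.1925, 0.4369], [0.7698, -0.5355], [0.1925, 0.6271]], R = [[5.1962, -1.5396], [0.0000, 5.2564]]

e_1 = v_1/‖v_1‖ = (3, 1, 4, 1)/5.1962 = (0.5774, 0.1925, 0.7698, 0.1925).
r_{12} = e_1·v_2 = -1.5396.
u_2 = v_2 + 1.5396·e_1 = (1.8889, 2.2963, -2.8148, 3.2963).
‖u_2‖ = 5.2564, so e_2 = (0.3594, 0.4369, -0.5355, 0.6271).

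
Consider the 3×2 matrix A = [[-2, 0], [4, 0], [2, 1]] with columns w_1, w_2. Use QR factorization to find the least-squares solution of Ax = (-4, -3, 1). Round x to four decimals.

e_1 = w_1/‖w_1‖ = (-2, 4, 2)/4.8990 = (-0.4082, 0.8165, 0.4082).
r_{12} = e_1·w_2 = 0.4082.
u_2 = w_2 − 0.4082·e_1 = (0.1667, -0.3333, 0.8333).
‖u_2‖ = 0.9129, so e_2 = (0.1826, -0.3651, 0.9129).
Qᵀb = (-0.4082, 1.2780).
Back-substitute: x_2 = 1.2780/0.9129 = 1.4000.
x_1 = (-0.4082 − 0.4082·1.4000)/4.8990 = -0.2000.

x = (-0.2000, 1.4000)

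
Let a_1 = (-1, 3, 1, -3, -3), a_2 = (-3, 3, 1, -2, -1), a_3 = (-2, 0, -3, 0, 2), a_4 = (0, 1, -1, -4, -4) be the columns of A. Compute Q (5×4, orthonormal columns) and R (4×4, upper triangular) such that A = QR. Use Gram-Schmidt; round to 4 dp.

Q = [[-0.1857, -0.8290, -0.0976, -0.4397], [0.5571, 0.2678, 0.0315, -0.7833], [0.1857, 0.0893, -0.9447, 0.1075], [-0.5571, 0.1020, -0.3064, -0.3224], [-0.5571, 0.4719, 0.0556, -0.2785]], R = [[5.3852, 4.0853, -1.2999, 4.8281], [0.0000, 2.7038, 2.3339, -2.1171], [0.0000, 0.0000, 3.1406, 1.9796], [0.0000, 0.0000, 0.0000, 1.5129]]

a_1 = (-1, 3, 1, -3, -3); ‖a_1‖ = 5.3852, so e_1 = (-0.1857, 0.5571, 0.1857, -0.5571, -0.5571).
e_1·a_2 = (-0.1857)·(-3) + 0.5571·3 + 0.1857·1 + (-0.5571)·(-2) + (-0.5571)·(-1) = 4.0853.
u_2 = a_2 − 4.0853·e_1 = (-2.2414, 0.7241, 0.2414, 0.2759, 1.2759).
‖u_2‖ = 2.7038, so e_2 = (-0.8290, 0.2678, 0.0893, 0.1020, 0.4719).
e_1·a_3 = (-0.1857)·(-2) + 0.5571·0 + 0.1857·(-3) + (-0.5571)·0 + (-0.5571)·2 = -1.2999; e_2·a_3 = (-0.8290)·(-2) + 0.2678·0 + 0.0893·(-3) + 0.1020·0 + 0.4719·2 = 2.3339.
u_3 = a_3 + 1.2999·e_1 − 2.3339·e_2 = (-0.3066, 0.0991, -2.9670, -0.9623, 0.1745).
‖u_3‖ = 3.1406, so e_3 = (-0.0976, 0.0315, -0.9447, -0.3064, 0.0556).
e_1·a_4 = (-0.1857)·0 + 0.5571·1 + 0.1857·(-1) + (-0.5571)·(-4) + (-0.5571)·(-4) = 4.8281; e_2·a_4 = (-0.8290)·0 + 0.2678·1 + 0.0893·(-1) + 0.1020·(-4) + 0.4719·(-4) = -2.1171; e_3·a_4 = (-0.0976)·0 + 0.0315·1 + (-0.9447)·(-1) + (-0.3064)·(-4) + 0.0556·(-4) = 1.9796.
u_4 = a_4 − 4.8281·e_1 + 2.1171·e_2 − 1.9796·e_3 = (-0.6652, -1.1851, 0.1626, -0.4878, -0.4213).
‖u_4‖ = 1.5129, so e_4 = (-0.4397, -0.7833, 0.1075, -0.3224, -0.2785).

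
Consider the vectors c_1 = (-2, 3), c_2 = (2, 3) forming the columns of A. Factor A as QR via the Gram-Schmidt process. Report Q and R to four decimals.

c_1 = (-2, 3); ‖c_1‖ = 3.6056, so q_1 = (-0.5547, 0.8321).
q_1·c_2 = (-0.5547)·2 + 0.8321·3 = 1.3868.
u_2 = c_2 − 1.3868·q_1 = (2.7692, 1.8462).
‖u_2‖ = 3.3282, so q_2 = (0.8321, 0.5547).

Q = [[-0.5547, 0.8321], [0.8321, 0.5547]], R = [[3.6056, 1.3868], [0.0000, 3.3282]]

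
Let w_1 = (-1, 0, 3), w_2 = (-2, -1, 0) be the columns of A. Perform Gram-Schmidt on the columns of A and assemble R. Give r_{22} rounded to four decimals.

w_1 = (-1, 0, 3); ‖w_1‖ = 3.1623, so e_1 = (-0.3162, 0.0000, 0.9487).
e_1·w_2 = (-0.3162)·(-2) + 0.0000·(-1) + 0.9487·0 = 0.6325.
u_2 = w_2 − 0.6325·e_1 = (-1.8000, -1.0000, -0.6000).
r_{22} = ‖u_2‖ = 2.1448.

r_{22} = 2.1448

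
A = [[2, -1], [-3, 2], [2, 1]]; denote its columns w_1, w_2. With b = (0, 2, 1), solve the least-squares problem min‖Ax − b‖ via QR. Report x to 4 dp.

x = (0.0909, 0.9242)

w_1 = (2, -3, 2); ‖w_1‖ = 4.1231, so q_1 = (0.4851, -0.7276, 0.4851).
q_1·w_2 = 0.4851·(-1) + (-0.7276)·2 + 0.4851·1 = -1.4552.
u_2 = w_2 + 1.4552·q_1 = (-0.2941, 0.9412, 1.7059).
‖u_2‖ = 1.9704, so q_2 = (-0.1493, 0.4777, 0.8658).
Qᵀb = (-0.9701, 1.8211).
Back-substitute: x_2 = 1.8211/1.9704 = 0.9242.
x_1 = (-0.9701 + 1.4552·0.9242)/4.1231 = 0.0909.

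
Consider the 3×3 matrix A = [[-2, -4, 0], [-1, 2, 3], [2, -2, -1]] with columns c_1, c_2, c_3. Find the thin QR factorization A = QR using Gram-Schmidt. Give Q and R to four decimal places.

Q = [[-0.6667, -0.7326, 0.1374], [-0.3333, 0.4579, 0.8242], [0.6667, -0.5037, 0.5494]], R = [[3.0000, 0.6667, -1.6667], [0.0000, 4.8534, 1.8773], [0.0000, 0.0000, 1.9230]]

c_1 = (-2, -1, 2); ‖c_1‖ = 3.0000, so e_1 = (-0.6667, -0.3333, 0.6667).
e_1·c_2 = (-0.6667)·(-4) + (-0.3333)·2 + 0.6667·(-2) = 0.6667.
u_2 = c_2 − 0.6667·e_1 = (-3.5556, 2.2222, -2.4444).
‖u_2‖ = 4.8534, so e_2 = (-0.7326, 0.4579, -0.5037).
e_1·c_3 = (-0.6667)·0 + (-0.3333)·3 + 0.6667·(-1) = -1.6667; e_2·c_3 = (-0.7326)·0 + 0.4579·3 + (-0.5037)·(-1) = 1.8773.
u_3 = c_3 + 1.6667·e_1 − 1.8773·e_2 = (0.2642, 1.5849, 1.0566).
‖u_3‖ = 1.9230, so e_3 = (0.1374, 0.8242, 0.5494).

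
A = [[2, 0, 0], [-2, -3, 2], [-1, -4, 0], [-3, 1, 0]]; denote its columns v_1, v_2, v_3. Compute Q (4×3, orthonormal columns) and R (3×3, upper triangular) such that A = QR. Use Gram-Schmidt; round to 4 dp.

Q = [[0.4714, -0.1612, 0.1967], [-0.4714, -0.4606, 0.7521], [-0.2357, -0.7485, -0.6061], [-0.7071, 0.4491, -0.1682]], R = [[4.2426, 1.6499, -0.9428], [0.0000, 4.8247, -0.9212], [0.0000, 0.0000, 1.5042]]

v_1 = (2, -2, -1, -3); ‖v_1‖ = 4.2426, so e_1 = (0.4714, -0.4714, -0.2357, -0.7071).
e_1·v_2 = 0.4714·0 + (-0.4714)·(-3) + (-0.2357)·(-4) + (-0.7071)·1 = 1.6499.
u_2 = v_2 − 1.6499·e_1 = (-0.7778, -2.2222, -3.6111, 2.1667).
‖u_2‖ = 4.8247, so e_2 = (-0.1612, -0.4606, -0.7485, 0.4491).
e_1·v_3 = 0.4714·0 + (-0.4714)·2 + (-0.2357)·0 + (-0.7071)·0 = -0.9428; e_2·v_3 = (-0.1612)·0 + (-0.4606)·2 + (-0.7485)·0 + 0.4491·0 = -0.9212.
u_3 = v_3 + 0.9428·e_1 + 0.9212·e_2 = (0.2959, 1.1313, -0.9117, -0.2530).
‖u_3‖ = 1.5042, so e_3 = (0.1967, 0.7521, -0.6061, -0.1682).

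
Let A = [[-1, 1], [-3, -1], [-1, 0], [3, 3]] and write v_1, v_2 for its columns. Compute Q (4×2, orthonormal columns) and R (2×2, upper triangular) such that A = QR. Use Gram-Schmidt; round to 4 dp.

Q = [[-0.2236, 0.6967], [-0.6708, 0.2922], [-0.2236, 0.2472], [0.6708, 0.6068]], R = [[4.4721, 2.4597], [0.0000, 2.2249]]

q_1 = v_1/‖v_1‖ = (-1, -3, -1, 3)/4.4721 = (-0.2236, -0.6708, -0.2236, 0.6708).
r_{12} = q_1·v_2 = 2.4597.
u_2 = v_2 − 2.4597·q_1 = (1.5500, 0.6500, 0.5500, 1.3500).
‖u_2‖ = 2.2249, so q_2 = (0.6967, 0.2922, 0.2472, 0.6068).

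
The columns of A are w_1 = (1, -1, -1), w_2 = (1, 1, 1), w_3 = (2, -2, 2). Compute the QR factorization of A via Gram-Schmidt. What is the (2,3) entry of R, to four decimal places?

w_1 = (1, -1, -1); ‖w_1‖ = 1.7321, so q_1 = (0.5774, -0.5774, -0.5774).
q_1·w_2 = 0.5774·1 + (-0.5774)·1 + (-0.5774)·1 = -0.5774.
u_2 = w_2 + 0.5774·q_1 = (1.3333, 0.6667, 0.6667).
‖u_2‖ = 1.6330, so q_2 = (0.8165, 0.4082, 0.4082).
r_{23} = q_2·w_3 = 1.6330.

r_{23} = 1.6330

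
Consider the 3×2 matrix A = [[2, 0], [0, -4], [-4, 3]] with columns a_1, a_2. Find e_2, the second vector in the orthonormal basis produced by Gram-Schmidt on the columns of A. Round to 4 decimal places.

e_2 = (0.2844, -0.9481, 0.1422)

a_1 = (2, 0, -4); ‖a_1‖ = 4.4721, so e_1 = (0.4472, 0.0000, -0.8944).
e_1·a_2 = 0.4472·0 + 0.0000·(-4) + (-0.8944)·3 = -2.6833.
u_2 = a_2 + 2.6833·e_1 = (1.2000, -4.0000, 0.6000).
‖u_2‖ = 4.2190, so e_2 = (0.2844, -0.9481, 0.1422).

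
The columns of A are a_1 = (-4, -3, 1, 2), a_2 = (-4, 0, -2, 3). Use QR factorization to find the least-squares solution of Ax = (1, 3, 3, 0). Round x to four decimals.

a_1 = (-4, -3, 1, 2); ‖a_1‖ = 5.4772, so q_1 = (-0.7303, -0.5477, 0.1826, 0.3651).
q_1·a_2 = (-0.7303)·(-4) + (-0.5477)·0 + 0.1826·(-2) + 0.3651·3 = 3.6515.
u_2 = a_2 − 3.6515·q_1 = (-1.3333, 2.0000, -2.6667, 1.6667).
‖u_2‖ = 3.9581, so q_2 = (-0.3369, 0.5053, -0.6737, 0.4211).
Qᵀb = (-1.8257, -0.8422).
Back-substitute: x_2 = -0.8422/3.9581 = -0.2128.
x_1 = (-1.8257 − 3.6515·(-0.2128))/5.4772 = -0.1915.

x = (-0.1915, -0.2128)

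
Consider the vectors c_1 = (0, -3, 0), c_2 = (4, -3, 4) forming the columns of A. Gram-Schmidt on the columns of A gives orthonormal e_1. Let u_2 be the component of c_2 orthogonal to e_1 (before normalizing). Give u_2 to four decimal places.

u_2 = (4.0000, 0.0000, 4.0000)

c_1 = (0, -3, 0); ‖c_1‖ = 3.0000, so e_1 = (0.0000, -1.0000, 0.0000).
e_1·c_2 = 0.0000·4 + (-1.0000)·(-3) + 0.0000·4 = 3.0000.
u_2 = c_2 − 3.0000·e_1 = (4.0000, 0.0000, 4.0000).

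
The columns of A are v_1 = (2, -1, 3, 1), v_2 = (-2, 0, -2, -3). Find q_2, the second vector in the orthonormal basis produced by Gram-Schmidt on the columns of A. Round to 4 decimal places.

q_1 = v_1/‖v_1‖ = (2, -1, 3, 1)/3.8730 = (0.5164, -0.2582, 0.7746, 0.2582).
r_{12} = q_1·v_2 = -3.3566.
u_2 = v_2 + 3.3566·q_1 = (-0.2667, -0.8667, 0.6000, -2.1333).
‖u_2‖ = 2.3944, so q_2 = (-0.1114, -0.3619, 0.2506, -0.8910).

q_2 = (-0.1114, -0.3619, 0.2506, -0.8910)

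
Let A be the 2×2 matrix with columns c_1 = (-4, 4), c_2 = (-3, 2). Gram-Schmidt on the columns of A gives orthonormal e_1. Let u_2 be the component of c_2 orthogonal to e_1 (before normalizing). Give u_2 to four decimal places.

c_1 = (-4, 4); ‖c_1‖ = 5.6569, so e_1 = (-0.7071, 0.7071).
e_1·c_2 = (-0.7071)·(-3) + 0.7071·2 = 3.5355.
u_2 = c_2 − 3.5355·e_1 = (-0.5000, -0.5000).

u_2 = (-0.5000, -0.5000)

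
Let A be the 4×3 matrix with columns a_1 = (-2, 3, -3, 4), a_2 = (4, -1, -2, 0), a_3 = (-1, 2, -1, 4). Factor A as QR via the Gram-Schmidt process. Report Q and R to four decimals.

Q = [[-0.3244, 0.8285, 0.3004], [0.4867, -0.1342, -0.0865], [-0.4867, -0.5310, 0.6441], [0.6489, 0.1167, 0.6982]], R = [[6.1644, -0.8111, 4.3800], [0.0000, 4.5102, -0.0992], [0.0000, 0.0000, 1.6751]]

a_1 = (-2, 3, -3, 4); ‖a_1‖ = 6.1644, so e_1 = (-0.3244, 0.4867, -0.4867, 0.6489).
e_1·a_2 = (-0.3244)·4 + 0.4867·(-1) + (-0.4867)·(-2) + 0.6489·0 = -0.8111.
u_2 = a_2 + 0.8111·e_1 = (3.7368, -0.6053, -2.3947, 0.5263).
‖u_2‖ = 4.5102, so e_2 = (0.8285, -0.1342, -0.5310, 0.1167).
e_1·a_3 = (-0.3244)·(-1) + 0.4867·2 + (-0.4867)·(-1) + 0.6489·4 = 4.3800; e_2·a_3 = 0.8285·(-1) + (-0.1342)·2 + (-0.5310)·(-1) + 0.1167·4 = -0.0992.
u_3 = a_3 − 4.3800·e_1 + 0.0992·e_2 = (0.5032, -0.1449, 1.0789, 1.1695).
‖u_3‖ = 1.6751, so e_3 = (0.3004, -0.0865, 0.6441, 0.6982).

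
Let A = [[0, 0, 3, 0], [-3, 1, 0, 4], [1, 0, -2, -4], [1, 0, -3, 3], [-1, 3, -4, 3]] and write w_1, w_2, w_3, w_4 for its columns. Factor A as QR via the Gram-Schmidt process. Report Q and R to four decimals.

w_1 = (0, -3, 1, 1, -1); ‖w_1‖ = 3.4641, so q_1 = (0.0000, -0.8660, 0.2887, 0.2887, -0.2887).
q_1·w_2 = 0.0000·0 + (-0.8660)·1 + 0.2887·0 + 0.2887·0 + (-0.2887)·3 = -1.7321.
u_2 = w_2 + 1.7321·q_1 = (0.0000, -0.5000, 0.5000, 0.5000, 2.5000).
‖u_2‖ = 2.6458, so q_2 = (0.0000, -0.1890, 0.1890, 0.1890, 0.9449).
q_1·w_3 = 0.0000·3 + (-0.8660)·0 + 0.2887·(-2) + 0.2887·(-3) + (-0.2887)·(-4) = -0.2887; q_2·w_3 = 0.0000·3 + (-0.1890)·0 + 0.1890·(-2) + 0.1890·(-3) + 0.9449·(-4) = -4.7246.
u_3 = w_3 + 0.2887·q_1 + 4.7246·q_2 = (3.0000, -1.1429, -1.0238, -2.0238, 0.3810).
‖u_3‖ = 3.9491, so q_3 = (0.7597, -0.2894, -0.2593, -0.5125, 0.0965).
q_1·w_4 = 0.0000·0 + (-0.8660)·4 + 0.2887·(-4) + 0.2887·3 + (-0.2887)·3 = -4.6188; q_2·w_4 = 0.0000·0 + (-0.1890)·4 + 0.1890·(-4) + 0.1890·3 + 0.9449·3 = 1.8898; q_3·w_4 = 0.7597·0 + (-0.2894)·4 + (-0.2593)·(-4) + (-0.5125)·3 + 0.0965·3 = -1.3686.
u_4 = w_4 + 4.6188·q_1 − 1.8898·q_2 + 1.3686·q_3 = (1.0397, -0.0389, -3.3786, 3.2748, 0.0130).
‖u_4‖ = 4.8189, so q_4 = (0.2158, -0.0081, -0.7011, 0.6796, 0.0027).

Q = [[0.0000, 0.0000, 0.7597, 0.2158], [-0.8660, -0.1890, -0.2894, -0.0081], [0.2887, 0.1890, -0.2593, -0.7011], [0.2887, 0.1890, -0.5125, 0.6796], [-0.2887, 0.9449, 0.0965, 0.0027]], R = [[3.4641, -1.7321, -0.2887, -4.6188], [0.0000, 2.6458, -4.7246, 1.8898], [0.0000, 0.0000, 3.9491, -1.3686], [0.0000, 0.0000, 0.0000, 4.8189]]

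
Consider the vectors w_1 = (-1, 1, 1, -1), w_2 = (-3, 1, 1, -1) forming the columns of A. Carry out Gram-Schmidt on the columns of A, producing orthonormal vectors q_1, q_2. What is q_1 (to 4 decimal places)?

w_1 = (-1, 1, 1, -1); ‖w_1‖ = 2.0000, so q_1 = (-0.5000, 0.5000, 0.5000, -0.5000).

q_1 = (-0.5000, 0.5000, 0.5000, -0.5000)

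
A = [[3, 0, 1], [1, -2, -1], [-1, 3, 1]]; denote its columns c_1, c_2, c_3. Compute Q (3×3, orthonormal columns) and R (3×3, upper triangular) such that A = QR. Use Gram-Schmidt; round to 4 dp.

q_1 = c_1/‖c_1‖ = (3, 1, -1)/3.3166 = (0.9045, 0.3015, -0.3015).
r_{12} = q_1·c_2 = -1.5076.
u_2 = c_2 + 1.5076·q_1 = (1.3636, -1.5455, 2.5455).
‖u_2‖ = 3.2753, so q_2 = (0.4163, -0.4719, 0.7772).
r_{13} = q_1·c_3 = 0.3015; r_{23} = q_2·c_3 = 1.6654.
u_3 = c_3 − 0.3015·q_1 − 1.6654·q_2 = (0.0339, -0.3051, -0.2034).
‖u_3‖ = 0.3682, so q_3 = (0.0921, -0.8285, -0.5523).

Q = [[0.9045, 0.4163, 0.0921], [0.3015, -0.4719, -0.8285], [-0.3015, 0.7772, -0.5523]], R = [[3.3166, -1.5076, 0.3015], [0.0000, 3.2753, 1.6654], [0.0000, 0.0000, 0.3682]]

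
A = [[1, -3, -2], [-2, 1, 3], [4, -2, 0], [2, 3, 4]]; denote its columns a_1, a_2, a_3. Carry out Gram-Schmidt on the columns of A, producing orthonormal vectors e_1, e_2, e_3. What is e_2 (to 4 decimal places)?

e_2 = (-0.5930, 0.0959, -0.1918, 0.7761)

a_1 = (1, -2, 4, 2); ‖a_1‖ = 5.0000, so e_1 = (0.2000, -0.4000, 0.8000, 0.4000).
e_1·a_2 = 0.2000·(-3) + (-0.4000)·1 + 0.8000·(-2) + 0.4000·3 = -1.4000.
u_2 = a_2 + 1.4000·e_1 = (-2.7200, 0.4400, -0.8800, 3.5600).
‖u_2‖ = 4.5869, so e_2 = (-0.5930, 0.0959, -0.1918, 0.7761).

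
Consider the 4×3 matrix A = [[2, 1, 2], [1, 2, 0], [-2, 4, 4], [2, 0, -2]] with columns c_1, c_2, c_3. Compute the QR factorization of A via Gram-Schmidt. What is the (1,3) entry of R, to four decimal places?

r_{13} = -2.2188

e_1 = c_1/‖c_1‖ = (2, 1, -2, 2)/3.6056 = (0.5547, 0.2774, -0.5547, 0.5547).
r_{13} = e_1·c_3 = -2.2188.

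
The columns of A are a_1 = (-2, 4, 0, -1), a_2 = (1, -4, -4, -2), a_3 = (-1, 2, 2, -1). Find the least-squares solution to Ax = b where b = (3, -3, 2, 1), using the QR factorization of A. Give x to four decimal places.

x = (-1.3804, -0.2283, 0.5761)

e_1 = a_1/‖a_1‖ = (-2, 4, 0, -1)/4.5826 = (-0.4364, 0.8729, 0.0000, -0.2182).
r_{12} = e_1·a_2 = -3.4915.
u_2 = a_2 + 3.4915·e_1 = (-0.5238, -0.9524, -4.0000, -2.7619).
‖u_2‖ = 4.9809, so e_2 = (-0.1052, -0.1912, -0.8031, -0.5545).
r_{13} = e_1·a_3 = 2.4004; r_{23} = e_2·a_3 = -1.3289.
u_3 = a_3 − 2.4004·e_1 + 1.3289·e_2 = (-0.0921, -0.3493, 0.9328, -1.2131).
‖u_3‖ = 1.5723, so e_3 = (-0.0586, -0.2222, 0.5933, -0.7715).
Qᵀb = (-4.1461, -1.9025, 0.9058).
Back-substitute: x_3 = 0.9058/1.5723 = 0.5761.
x_2 = (-1.9025 + 1.3289·0.5761)/4.9809 = -0.2283.
x_1 = (-4.1461 + 3.4915·(-0.2283) − 2.4004·0.5761)/4.5826 = -1.3804.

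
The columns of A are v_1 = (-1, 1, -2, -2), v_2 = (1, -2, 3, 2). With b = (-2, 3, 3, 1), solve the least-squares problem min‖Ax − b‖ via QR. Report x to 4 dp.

x = (-1.3636, -0.8182)

v_1 = (-1, 1, -2, -2); ‖v_1‖ = 3.1623, so e_1 = (-0.3162, 0.3162, -0.6325, -0.6325).
e_1·v_2 = (-0.3162)·1 + 0.3162·(-2) + (-0.6325)·3 + (-0.6325)·2 = -4.1110.
u_2 = v_2 + 4.1110·e_1 = (-0.3000, -0.7000, 0.4000, -0.6000).
‖u_2‖ = 1.0488, so e_2 = (-0.2860, -0.6674, 0.3814, -0.5721).
Qᵀb = (-0.9487, -0.8581).
Back-substitute: x_2 = -0.8581/1.0488 = -0.8182.
x_1 = (-0.9487 + 4.1110·(-0.8182))/3.1623 = -1.3636.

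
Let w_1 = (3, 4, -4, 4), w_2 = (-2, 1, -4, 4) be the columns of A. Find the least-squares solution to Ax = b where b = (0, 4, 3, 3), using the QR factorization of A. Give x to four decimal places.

e_1 = w_1/‖w_1‖ = (3, 4, -4, 4)/7.5498 = (0.3974, 0.5298, -0.5298, 0.5298).
r_{12} = e_1·w_2 = 3.9736.
u_2 = w_2 − 3.9736·e_1 = (-3.5789, -1.1053, -1.8947, 1.8947).
‖u_2‖ = 4.6055, so e_2 = (-0.7771, -0.2400, -0.4114, 0.4114).
Qᵀb = (2.1193, -0.9600).
Back-substitute: x_2 = -0.9600/4.6055 = -0.2084.
x_1 = (2.1193 − 3.9736·(-0.2084))/7.5498 = 0.3904.

x = (0.3904, -0.2084)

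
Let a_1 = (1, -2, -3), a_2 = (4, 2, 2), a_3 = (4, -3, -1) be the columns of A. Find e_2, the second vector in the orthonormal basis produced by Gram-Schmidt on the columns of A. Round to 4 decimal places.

a_1 = (1, -2, -3); ‖a_1‖ = 3.7417, so e_1 = (0.2673, -0.5345, -0.8018).
e_1·a_2 = 0.2673·4 + (-0.5345)·2 + (-0.8018)·2 = -1.6036.
u_2 = a_2 + 1.6036·e_1 = (4.4286, 1.1429, 0.7143).
‖u_2‖ = 4.6291, so e_2 = (0.9567, 0.2469, 0.1543).

e_2 = (0.9567, 0.2469, 0.1543)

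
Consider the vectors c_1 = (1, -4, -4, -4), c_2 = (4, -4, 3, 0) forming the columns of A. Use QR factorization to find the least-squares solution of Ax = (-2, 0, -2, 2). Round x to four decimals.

x = (0.0154, -0.3445)

c_1 = (1, -4, -4, -4); ‖c_1‖ = 7.0000, so e_1 = (0.1429, -0.5714, -0.5714, -0.5714).
e_1·c_2 = 0.1429·4 + (-0.5714)·(-4) + (-0.5714)·3 + (-0.5714)·0 = 1.1429.
u_2 = c_2 − 1.1429·e_1 = (3.8367, -3.3469, 3.6531, 0.6531).
‖u_2‖ = 6.3003, so e_2 = (0.6090, -0.5312, 0.5798, 0.1037).
Qᵀb = (-0.2857, -2.1703).
Back-substitute: x_2 = -2.1703/6.3003 = -0.3445.
x_1 = (-0.2857 − 1.1429·(-0.3445))/7.0000 = 0.0154.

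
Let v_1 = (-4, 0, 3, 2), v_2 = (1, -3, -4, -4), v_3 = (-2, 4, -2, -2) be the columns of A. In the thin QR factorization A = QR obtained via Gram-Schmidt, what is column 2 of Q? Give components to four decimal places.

q_2 = (-0.4910, -0.6376, -0.3225, -0.4984)

q_1 = v_1/‖v_1‖ = (-4, 0, 3, 2)/5.3852 = (-0.7428, 0.0000, 0.5571, 0.3714).
r_{12} = q_1·v_2 = -4.4567.
u_2 = v_2 + 4.4567·q_1 = (-2.3103, -3.0000, -1.5172, -2.3448).
‖u_2‖ = 4.7051, so q_2 = (-0.4910, -0.6376, -0.3225, -0.4984).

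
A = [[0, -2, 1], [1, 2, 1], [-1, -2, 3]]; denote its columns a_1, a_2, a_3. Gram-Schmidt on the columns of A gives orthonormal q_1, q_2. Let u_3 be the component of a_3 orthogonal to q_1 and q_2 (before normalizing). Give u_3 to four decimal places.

u_3 = (0.0000, 2.0000, 2.0000)

q_1 = a_1/‖a_1‖ = (0, 1, -1)/1.4142 = (0.0000, 0.7071, -0.7071).
r_{12} = q_1·a_2 = 2.8284.
u_2 = a_2 − 2.8284·q_1 = (-2.0000, 0.0000, 0.0000).
‖u_2‖ = 2.0000, so q_2 = (-1.0000, 0.0000, 0.0000).
r_{13} = q_1·a_3 = -1.4142; r_{23} = q_2·a_3 = -1.0000.
u_3 = a_3 + 1.4142·q_1 + 1.0000·q_2 = (0.0000, 2.0000, 2.0000).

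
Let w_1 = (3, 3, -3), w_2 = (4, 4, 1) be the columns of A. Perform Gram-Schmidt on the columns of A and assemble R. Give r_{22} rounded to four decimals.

r_{22} = 4.0825

e_1 = w_1/‖w_1‖ = (3, 3, -3)/5.1962 = (0.5774, 0.5774, -0.5774).
r_{12} = e_1·w_2 = 4.0415.
u_2 = w_2 − 4.0415·e_1 = (1.6667, 1.6667, 3.3333).
r_{22} = ‖u_2‖ = 4.0825.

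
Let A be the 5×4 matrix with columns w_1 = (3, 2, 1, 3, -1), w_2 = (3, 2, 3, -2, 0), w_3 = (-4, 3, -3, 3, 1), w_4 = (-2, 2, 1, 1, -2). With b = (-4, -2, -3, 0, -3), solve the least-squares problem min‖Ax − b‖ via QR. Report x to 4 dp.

e_1 = w_1/‖w_1‖ = (3, 2, 1, 3, -1)/4.8990 = (0.6124, 0.4082, 0.2041, 0.6124, -0.2041).
r_{12} = e_1·w_2 = 2.0412.
u_2 = w_2 − 2.0412·e_1 = (1.7500, 1.1667, 2.5833, -3.2500, 0.4167).
‖u_2‖ = 4.6726, so e_2 = (0.3745, 0.2497, 0.5529, -0.6955, 0.0892).
r_{13} = e_1·w_3 = -0.2041; r_{23} = e_2·w_3 = -4.4051.
u_3 = w_3 + 0.2041·e_1 + 4.4051·e_2 = (-2.2252, 4.1832, -0.5229, 0.0611, 1.3511).
‖u_3‖ = 4.9551, so e_3 = (-0.4491, 0.8442, -0.1055, 0.0123, 0.2727).
r_{14} = e_1·w_4 = 0.8165; r_{24} = e_2·w_4 = -0.5707; r_{34} = e_3·w_4 = 1.9480.
u_4 = w_4 − 0.8165·e_1 + 0.5707·e_2 − 1.9480·e_3 = (-1.4115, 0.1646, 1.3544, 0.0790, -2.3136).
‖u_4‖ = 3.0353, so e_4 = (-0.4650, 0.0542, 0.4462, 0.0260, -0.7622).
Qᵀb = (-3.2660, -3.9236, -0.3936, 2.6997).
Back-substitute: x_4 = 2.6997/3.0353 = 0.8894.
x_3 = (-0.3936 − 1.9480·0.8894)/4.9551 = -0.4291.
x_2 = (-3.9236 + 4.4051·(-0.4291) + 0.5707·0.8894)/4.6726 = -1.1356.
x_1 = (-3.2660 − 2.0412·(-1.1356) + 0.2041·(-0.4291) − 0.8165·0.8894)/4.8990 = -0.3596.

x = (-0.3596, -1.1356, -0.4291, 0.8894)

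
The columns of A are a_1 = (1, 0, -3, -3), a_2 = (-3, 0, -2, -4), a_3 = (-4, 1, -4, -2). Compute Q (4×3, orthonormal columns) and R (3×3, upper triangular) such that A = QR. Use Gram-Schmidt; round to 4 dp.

Q = [[0.2294, -0.9148, -0.3152], [0.0000, 0.0000, 0.3171], [-0.6882, 0.0889, -0.6828], [-0.6882, -0.3939, 0.5778]], R = [[4.3589, 3.4412, 3.2118], [0.0000, 4.1422, 4.0914], [0.0000, 0.0000, 3.1535]]

q_1 = a_1/‖a_1‖ = (1, 0, -3, -3)/4.3589 = (0.2294, 0.0000, -0.6882, -0.6882).
r_{12} = q_1·a_2 = 3.4412.
u_2 = a_2 − 3.4412·q_1 = (-3.7895, 0.0000, 0.3684, -1.6316).
‖u_2‖ = 4.1422, so q_2 = (-0.9148, 0.0000, 0.0889, -0.3939).
r_{13} = q_1·a_3 = 3.2118; r_{23} = q_2·a_3 = 4.0914.
u_3 = a_3 − 3.2118·q_1 − 4.0914·q_2 = (-0.9939, 1.0000, -2.1534, 1.8221).
‖u_3‖ = 3.1535, so q_3 = (-0.3152, 0.3171, -0.6828, 0.5778).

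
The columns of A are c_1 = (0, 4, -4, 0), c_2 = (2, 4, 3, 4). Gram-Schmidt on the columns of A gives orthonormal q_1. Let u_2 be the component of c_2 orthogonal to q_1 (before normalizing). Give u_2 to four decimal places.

c_1 = (0, 4, -4, 0); ‖c_1‖ = 5.6569, so q_1 = (0.0000, 0.7071, -0.7071, 0.0000).
q_1·c_2 = 0.0000·2 + 0.7071·4 + (-0.7071)·3 + 0.0000·4 = 0.7071.
u_2 = c_2 − 0.7071·q_1 = (2.0000, 3.5000, 3.5000, 4.0000).

u_2 = (2.0000, 3.5000, 3.5000, 4.0000)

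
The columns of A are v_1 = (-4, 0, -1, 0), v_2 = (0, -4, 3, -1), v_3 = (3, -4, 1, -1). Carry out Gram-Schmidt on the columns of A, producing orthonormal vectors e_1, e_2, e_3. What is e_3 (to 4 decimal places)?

e_1 = v_1/‖v_1‖ = (-4, 0, -1, 0)/4.1231 = (-0.9701, 0.0000, -0.2425, 0.0000).
r_{12} = e_1·v_2 = -0.7276.
u_2 = v_2 + 0.7276·e_1 = (-0.7059, -4.0000, 2.8235, -1.0000).
‖u_2‖ = 5.0468, so e_2 = (-0.1399, -0.7926, 0.5595, -0.1981).
r_{13} = e_1·v_3 = -3.1530; r_{23} = e_2·v_3 = 3.5083.
u_3 = v_3 + 3.1530·e_1 − 3.5083·e_2 = (0.4319, -1.2194, -1.7275, -0.3048).
‖u_3‖ = 2.1796, so e_3 = (0.1981, -0.5595, -0.7926, -0.1399).

e_3 = (0.1981, -0.5595, -0.7926, -0.1399)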